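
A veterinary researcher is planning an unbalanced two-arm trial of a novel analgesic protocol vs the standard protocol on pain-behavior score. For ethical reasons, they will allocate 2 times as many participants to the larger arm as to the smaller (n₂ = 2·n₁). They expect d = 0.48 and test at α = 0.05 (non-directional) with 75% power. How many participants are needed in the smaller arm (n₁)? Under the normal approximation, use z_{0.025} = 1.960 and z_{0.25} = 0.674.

With allocation ratio k = n₂/n₁ = 2, Var(x̄₁−x̄₂) = σ²(1/n₁ + 1/(k·n₁)) = σ²·(k+1)/(k·n₁).
So n₁ = (1 + 1/k)·((z_{α/2} + z_β)/d)² = 1.500 × (2.634/0.48)².
n₁ = 1.500 × 30.11 = 45.2.
Round up: n₁ = 46, giving n₂ = 2 × 46 = 92.

n₁ = 46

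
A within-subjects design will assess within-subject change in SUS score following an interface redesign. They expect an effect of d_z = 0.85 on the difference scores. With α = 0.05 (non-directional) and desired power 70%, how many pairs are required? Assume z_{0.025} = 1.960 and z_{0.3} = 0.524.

n = 9 pairs

For a paired (one-sample on differences) test: n = ((z_{α/2} + z_β) / d)².
z_{α/2} + z_β = 1.960 + 0.524 = 2.484.
n = (2.484 / 0.85)² = 2.922² = 8.54.
Round up.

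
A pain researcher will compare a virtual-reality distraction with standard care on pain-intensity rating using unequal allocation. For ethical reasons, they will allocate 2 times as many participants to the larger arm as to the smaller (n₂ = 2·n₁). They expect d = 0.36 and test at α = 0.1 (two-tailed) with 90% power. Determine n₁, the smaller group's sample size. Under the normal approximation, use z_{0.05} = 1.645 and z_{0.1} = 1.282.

n₁ = 100

With allocation ratio k = n₂/n₁ = 2, Var(x̄₁−x̄₂) = σ²(1/n₁ + 1/(k·n₁)) = σ²·(k+1)/(k·n₁).
So n₁ = (1 + 1/k)·((z_{α/2} + z_β)/d)² = 1.500 × (2.927/0.36)².
n₁ = 1.500 × 66.11 = 99.2.
Round up: n₁ = 100, giving n₂ = 2 × 100 = 200.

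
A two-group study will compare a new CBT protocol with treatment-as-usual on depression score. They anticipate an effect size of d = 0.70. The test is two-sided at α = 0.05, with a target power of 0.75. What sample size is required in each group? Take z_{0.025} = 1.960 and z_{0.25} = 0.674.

For two independent groups with equal n: n = 2·((z_{α/2} + z_β) / d)².
z_{α/2} + z_β = 1.960 + 0.674 = 2.634.
n = 2 × (2.634 / 0.70)² = 2 × 3.763² = 2 × 14.16 = 28.3.
Round up to the next whole participant.

n = 29 per group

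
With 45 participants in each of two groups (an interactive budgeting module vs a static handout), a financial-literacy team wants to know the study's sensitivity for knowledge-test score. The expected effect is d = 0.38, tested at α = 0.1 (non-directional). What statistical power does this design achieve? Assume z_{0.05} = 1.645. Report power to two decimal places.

power ≈ 0.56

For two equal groups, power = Φ(d·√(n/2) − z_{α/2}).
d·√(n/2) = 0.38 × √(45/2) = 0.38 × 4.743 = 1.802.
z_β = 1.802 − 1.645 = 0.157.
Power = Φ(0.157) = 0.563.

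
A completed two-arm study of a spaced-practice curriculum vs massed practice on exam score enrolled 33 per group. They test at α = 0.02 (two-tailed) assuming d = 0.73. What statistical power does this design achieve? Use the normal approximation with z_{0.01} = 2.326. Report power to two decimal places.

For two equal groups, power = Φ(d·√(n/2) − z_{α/2}).
d·√(n/2) = 0.73 × √(33/2) = 0.73 × 4.062 = 2.965.
z_β = 2.965 − 2.326 = 0.639.
Power = Φ(0.639) = 0.739.

power ≈ 0.74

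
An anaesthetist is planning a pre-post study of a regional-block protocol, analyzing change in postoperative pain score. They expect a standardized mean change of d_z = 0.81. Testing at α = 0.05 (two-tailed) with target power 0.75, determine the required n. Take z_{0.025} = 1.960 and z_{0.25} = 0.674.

n = 11 pairs

For a paired (one-sample on differences) test: n = ((z_{α/2} + z_β) / d)².
z_{α/2} + z_β = 1.960 + 0.674 = 2.634.
n = (2.634 / 0.81)² = 3.252² = 10.57.
Round up.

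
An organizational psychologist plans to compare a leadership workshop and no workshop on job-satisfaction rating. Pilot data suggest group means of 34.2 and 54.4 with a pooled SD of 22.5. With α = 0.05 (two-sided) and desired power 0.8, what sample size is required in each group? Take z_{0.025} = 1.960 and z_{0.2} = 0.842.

n = 20 per group

Cohen's d = |M₁ − M₂| / SD_pooled = |34.2 − 54.4| / 22.5 = 20.2 / 22.5 = 0.898.
For two independent groups with equal n: n = 2·((z_{α/2} + z_β) / d)².
z_{α/2} + z_β = 1.960 + 0.842 = 2.802.
n = 2 × (2.802 / 0.898)² = 2 × 3.120² = 2 × 9.74 = 19.5.
Round up to the next whole participant.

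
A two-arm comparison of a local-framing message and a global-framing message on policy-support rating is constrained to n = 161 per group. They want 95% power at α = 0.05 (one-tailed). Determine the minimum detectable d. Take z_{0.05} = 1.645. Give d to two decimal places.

d_min ≈ 0.37

For two independent groups of n = 161 each: d_min = (z_{α} + z_β)·√(2/n).
z-sum = 1.645 + 1.645 = 3.290.
d_min = 3.290 × √(2/161) = 3.290 × 0.1115 = 0.367.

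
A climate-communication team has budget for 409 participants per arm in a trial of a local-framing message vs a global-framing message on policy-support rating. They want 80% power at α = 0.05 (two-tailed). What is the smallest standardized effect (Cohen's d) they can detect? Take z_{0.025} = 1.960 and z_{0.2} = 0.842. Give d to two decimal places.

For two independent groups of n = 409 each: d_min = (z_{α/2} + z_β)·√(2/n).
z-sum = 1.960 + 0.842 = 2.802.
d_min = 2.802 × √(2/409) = 2.802 × 0.0699 = 0.196.

d_min ≈ 0.20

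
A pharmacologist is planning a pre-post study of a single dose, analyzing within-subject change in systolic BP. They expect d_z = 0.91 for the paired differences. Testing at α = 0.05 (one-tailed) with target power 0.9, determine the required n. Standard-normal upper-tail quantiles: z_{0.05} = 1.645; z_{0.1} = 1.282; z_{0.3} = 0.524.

n = 11 pairs

For a paired (one-sample on differences) test: n = ((z_{α} + z_β) / d)².
z_{α} + z_β = 1.645 + 1.282 = 2.927.
n = (2.927 / 0.91)² = 3.216² = 10.35.
Round up.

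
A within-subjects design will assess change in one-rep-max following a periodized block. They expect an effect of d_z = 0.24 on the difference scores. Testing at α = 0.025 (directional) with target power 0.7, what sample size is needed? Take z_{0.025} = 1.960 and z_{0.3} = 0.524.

n = 108 pairs

For a paired (one-sample on differences) test: n = ((z_{α} + z_β) / d)².
z_{α} + z_β = 1.960 + 0.524 = 2.484.
n = (2.484 / 0.24)² = 10.350² = 107.12.
Round up.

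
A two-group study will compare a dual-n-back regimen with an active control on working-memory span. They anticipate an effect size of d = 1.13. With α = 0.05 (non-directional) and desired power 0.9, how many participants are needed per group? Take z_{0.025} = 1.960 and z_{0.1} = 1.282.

For two independent groups with equal n: n = 2·((z_{α/2} + z_β) / d)².
z_{α/2} + z_β = 1.960 + 1.282 = 3.242.
n = 2 × (3.242 / 1.13)² = 2 × 2.869² = 2 × 8.23 = 16.5.
Round up to the next whole participant.

n = 17 per group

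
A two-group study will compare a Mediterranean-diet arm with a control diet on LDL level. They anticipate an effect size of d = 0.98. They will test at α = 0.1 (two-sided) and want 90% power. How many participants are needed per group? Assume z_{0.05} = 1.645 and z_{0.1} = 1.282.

For two independent groups with equal n: n = 2·((z_{α/2} + z_β) / d)².
z_{α/2} + z_β = 1.645 + 1.282 = 2.927.
n = 2 × (2.927 / 0.98)² = 2 × 2.987² = 2 × 8.92 = 17.8.
Round up to the next whole participant.

n = 18 per group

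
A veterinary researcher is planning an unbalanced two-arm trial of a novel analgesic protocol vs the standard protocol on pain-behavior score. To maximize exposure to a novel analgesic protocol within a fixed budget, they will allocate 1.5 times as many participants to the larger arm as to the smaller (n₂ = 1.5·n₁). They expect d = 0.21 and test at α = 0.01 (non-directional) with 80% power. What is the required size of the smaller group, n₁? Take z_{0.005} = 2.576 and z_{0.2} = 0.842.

n₁ = 442

With allocation ratio k = n₂/n₁ = 1.5, Var(x̄₁−x̄₂) = σ²(1/n₁ + 1/(k·n₁)) = σ²·(k+1)/(k·n₁).
So n₁ = (1 + 1/k)·((z_{α/2} + z_β)/d)² = 1.667 × (3.418/0.21)².
n₁ = 1.667 × 264.91 = 441.5.
Round up: n₁ = 442, giving n₂ = 1.5 × 442 = 663.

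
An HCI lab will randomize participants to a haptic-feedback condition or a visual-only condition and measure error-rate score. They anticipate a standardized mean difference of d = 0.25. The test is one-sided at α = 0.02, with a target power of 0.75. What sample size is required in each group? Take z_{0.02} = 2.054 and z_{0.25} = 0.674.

For two independent groups with equal n: n = 2·((z_{α} + z_β) / d)².
z_{α} + z_β = 2.054 + 0.674 = 2.728.
n = 2 × (2.728 / 0.25)² = 2 × 10.912² = 2 × 119.07 = 238.1.
Round up to the next whole participant.

n = 239 per group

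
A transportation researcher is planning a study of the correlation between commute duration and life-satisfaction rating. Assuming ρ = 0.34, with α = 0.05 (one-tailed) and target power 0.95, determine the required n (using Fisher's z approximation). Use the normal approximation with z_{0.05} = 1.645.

n = 90

Fisher's z: C = ½·ln((1+r)/(1−r)) = ½·ln(2.0303) = 0.3541.
n = ((z_{α} + z_β)/C)² + 3.
(1.645 + 1.645) / 0.3541 = 3.290 / 0.3541 = 9.291.
n = 9.291² + 3 = 86.33 + 3 = 89.3.
Round up.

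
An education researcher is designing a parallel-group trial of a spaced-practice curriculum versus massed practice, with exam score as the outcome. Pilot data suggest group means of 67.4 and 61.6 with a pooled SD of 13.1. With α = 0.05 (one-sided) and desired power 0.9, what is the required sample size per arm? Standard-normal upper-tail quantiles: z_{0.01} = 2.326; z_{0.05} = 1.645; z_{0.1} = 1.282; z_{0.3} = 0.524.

n = 88 per group

Cohen's d = |M₁ − M₂| / SD_pooled = |67.4 − 61.6| / 13.1 = 5.8 / 13.1 = 0.443.
For two independent groups with equal n: n = 2·((z_{α} + z_β) / d)².
z_{α} + z_β = 1.645 + 1.282 = 2.927.
n = 2 × (2.927 / 0.443)² = 2 × 6.607² = 2 × 43.66 = 87.3.
Round up to the next whole participant.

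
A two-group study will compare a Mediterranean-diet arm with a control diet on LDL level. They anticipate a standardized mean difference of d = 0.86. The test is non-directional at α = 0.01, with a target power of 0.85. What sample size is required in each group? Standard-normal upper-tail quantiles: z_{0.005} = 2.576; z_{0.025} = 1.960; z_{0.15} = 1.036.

For two independent groups with equal n: n = 2·((z_{α/2} + z_β) / d)².
z_{α/2} + z_β = 2.576 + 1.036 = 3.612.
n = 2 × (3.612 / 0.86)² = 2 × 4.200² = 2 × 17.64 = 35.3.
Round up to the next whole participant.

n = 36 per group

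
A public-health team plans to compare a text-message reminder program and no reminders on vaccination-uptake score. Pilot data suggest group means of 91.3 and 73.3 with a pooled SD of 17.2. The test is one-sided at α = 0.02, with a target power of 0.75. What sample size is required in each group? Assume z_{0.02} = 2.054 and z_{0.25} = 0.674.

Cohen's d = |M₁ − M₂| / SD_pooled = |91.3 − 73.3| / 17.2 = 18.0 / 17.2 = 1.047.
For two independent groups with equal n: n = 2·((z_{α} + z_β) / d)².
z_{α} + z_β = 2.054 + 0.674 = 2.728.
n = 2 × (2.728 / 1.047)² = 2 × 2.606² = 2 × 6.79 = 13.6.
Round up to the next whole participant.

n = 14 per group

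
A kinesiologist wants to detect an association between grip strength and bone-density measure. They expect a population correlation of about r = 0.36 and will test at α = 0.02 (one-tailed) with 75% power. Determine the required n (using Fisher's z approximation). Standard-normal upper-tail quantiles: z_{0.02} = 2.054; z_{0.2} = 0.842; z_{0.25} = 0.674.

n = 56

Fisher's z: C = ½·ln((1+r)/(1−r)) = ½·ln(2.1250) = 0.3769.
n = ((z_{α} + z_β)/C)² + 3.
(2.054 + 0.674) / 0.3769 = 2.728 / 0.3769 = 7.238.
n = 7.238² + 3 = 52.39 + 3 = 55.4.
Round up.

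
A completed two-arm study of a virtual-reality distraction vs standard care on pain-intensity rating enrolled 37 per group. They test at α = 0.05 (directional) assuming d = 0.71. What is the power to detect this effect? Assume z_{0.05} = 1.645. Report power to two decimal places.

For two equal groups, power = Φ(d·√(n/2) − z_{α}).
d·√(n/2) = 0.71 × √(37/2) = 0.71 × 4.301 = 3.054.
z_β = 3.054 − 1.645 = 1.409.
Power = Φ(1.409) = 0.921.

power ≈ 0.92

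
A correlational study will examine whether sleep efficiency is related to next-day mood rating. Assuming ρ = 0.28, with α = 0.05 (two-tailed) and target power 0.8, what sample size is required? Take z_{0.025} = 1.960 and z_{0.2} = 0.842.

n = 98

Fisher's z: C = ½·ln((1+r)/(1−r)) = ½·ln(1.7778) = 0.2877.
n = ((z_{α/2} + z_β)/C)² + 3.
(1.960 + 0.842) / 0.2877 = 2.802 / 0.2877 = 9.739.
n = 9.739² + 3 = 94.85 + 3 = 97.9.
Round up.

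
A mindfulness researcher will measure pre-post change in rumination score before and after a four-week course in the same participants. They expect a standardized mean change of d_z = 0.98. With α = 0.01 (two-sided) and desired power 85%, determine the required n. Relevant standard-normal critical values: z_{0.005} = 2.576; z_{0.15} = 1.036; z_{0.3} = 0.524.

n = 14 pairs

For a paired (one-sample on differences) test: n = ((z_{α/2} + z_β) / d)².
z_{α/2} + z_β = 2.576 + 1.036 = 3.612.
n = (3.612 / 0.98)² = 3.686² = 13.58.
Round up.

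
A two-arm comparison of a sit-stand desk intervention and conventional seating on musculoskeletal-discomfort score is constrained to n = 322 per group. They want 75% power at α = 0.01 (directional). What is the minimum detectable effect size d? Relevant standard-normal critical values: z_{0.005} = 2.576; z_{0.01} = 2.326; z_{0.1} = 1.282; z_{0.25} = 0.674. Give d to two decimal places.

For two independent groups of n = 322 each: d_min = (z_{α} + z_β)·√(2/n).
z-sum = 2.326 + 0.674 = 3.000.
d_min = 3.000 × √(2/322) = 3.000 × 0.0788 = 0.236.

d_min ≈ 0.24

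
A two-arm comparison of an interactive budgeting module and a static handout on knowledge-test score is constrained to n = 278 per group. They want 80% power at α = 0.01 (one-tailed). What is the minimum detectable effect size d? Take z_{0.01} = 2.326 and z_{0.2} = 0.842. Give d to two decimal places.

For two independent groups of n = 278 each: d_min = (z_{α} + z_β)·√(2/n).
z-sum = 2.326 + 0.842 = 3.168.
d_min = 3.168 × √(2/278) = 3.168 × 0.0848 = 0.269.

d_min ≈ 0.27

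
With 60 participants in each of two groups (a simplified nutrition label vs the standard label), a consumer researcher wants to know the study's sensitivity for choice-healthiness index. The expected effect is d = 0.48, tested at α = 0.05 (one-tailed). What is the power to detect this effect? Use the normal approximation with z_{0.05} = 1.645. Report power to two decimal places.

For two equal groups, power = Φ(d·√(n/2) − z_{α}).
d·√(n/2) = 0.48 × √(60/2) = 0.48 × 5.477 = 2.629.
z_β = 2.629 − 1.645 = 0.984.
Power = Φ(0.984) = 0.837.

power ≈ 0.84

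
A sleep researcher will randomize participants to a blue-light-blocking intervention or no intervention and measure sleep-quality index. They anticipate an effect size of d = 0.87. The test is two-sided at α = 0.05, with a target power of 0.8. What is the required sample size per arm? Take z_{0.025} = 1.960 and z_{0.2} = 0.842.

For two independent groups with equal n: n = 2·((z_{α/2} + z_β) / d)².
z_{α/2} + z_β = 1.960 + 0.842 = 2.802.
n = 2 × (2.802 / 0.87)² = 2 × 3.221² = 2 × 10.37 = 20.7.
Round up to the next whole participant.

n = 21 per group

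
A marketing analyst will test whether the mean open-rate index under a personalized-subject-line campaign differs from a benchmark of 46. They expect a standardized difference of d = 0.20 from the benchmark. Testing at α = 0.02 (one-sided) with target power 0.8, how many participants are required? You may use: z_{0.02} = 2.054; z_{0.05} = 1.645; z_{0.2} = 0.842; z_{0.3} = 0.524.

n = 210

For a one-sample test: n = ((z_{α} + z_β) / d)².
z_{α} + z_β = 2.054 + 0.842 = 2.896.
n = (2.896 / 0.20)² = 14.480² = 209.67.
Round up.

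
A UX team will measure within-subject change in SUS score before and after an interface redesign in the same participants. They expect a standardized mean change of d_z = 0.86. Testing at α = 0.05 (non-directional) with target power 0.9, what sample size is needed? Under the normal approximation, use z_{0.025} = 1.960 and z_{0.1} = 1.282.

n = 15 pairs

For a paired (one-sample on differences) test: n = ((z_{α/2} + z_β) / d)².
z_{α/2} + z_β = 1.960 + 1.282 = 3.242.
n = (3.242 / 0.86)² = 3.770² = 14.21.
Round up.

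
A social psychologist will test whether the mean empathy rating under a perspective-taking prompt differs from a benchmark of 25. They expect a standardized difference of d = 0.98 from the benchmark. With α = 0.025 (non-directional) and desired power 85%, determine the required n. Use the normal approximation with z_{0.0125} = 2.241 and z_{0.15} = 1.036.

n = 12

For a one-sample test: n = ((z_{α/2} + z_β) / d)².
z_{α/2} + z_β = 2.241 + 1.036 = 3.277.
n = (3.277 / 0.98)² = 3.344² = 11.18.
Round up.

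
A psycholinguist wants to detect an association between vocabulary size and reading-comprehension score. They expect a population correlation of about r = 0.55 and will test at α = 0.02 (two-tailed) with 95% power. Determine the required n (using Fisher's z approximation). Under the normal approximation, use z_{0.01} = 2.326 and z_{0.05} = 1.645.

Fisher's z: C = ½·ln((1+r)/(1−r)) = ½·ln(3.4444) = 0.6184.
n = ((z_{α/2} + z_β)/C)² + 3.
(2.326 + 1.645) / 0.6184 = 3.971 / 0.6184 = 6.421.
n = 6.421² + 3 = 41.23 + 3 = 44.2.
Round up.

n = 45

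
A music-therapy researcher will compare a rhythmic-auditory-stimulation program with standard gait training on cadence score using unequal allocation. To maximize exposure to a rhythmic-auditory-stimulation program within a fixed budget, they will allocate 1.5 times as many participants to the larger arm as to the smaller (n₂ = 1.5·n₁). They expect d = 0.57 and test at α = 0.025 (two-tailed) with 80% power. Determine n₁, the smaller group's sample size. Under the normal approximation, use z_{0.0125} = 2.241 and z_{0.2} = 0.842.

With allocation ratio k = n₂/n₁ = 1.5, Var(x̄₁−x̄₂) = σ²(1/n₁ + 1/(k·n₁)) = σ²·(k+1)/(k·n₁).
So n₁ = (1 + 1/k)·((z_{α/2} + z_β)/d)² = 1.667 × (3.083/0.57)².
n₁ = 1.667 × 29.25 = 48.8.
Round up: n₁ = 49, giving n₂ = ⌈1.5 × 49⌉ = ⌈73.5⌉ = 74.

n₁ = 49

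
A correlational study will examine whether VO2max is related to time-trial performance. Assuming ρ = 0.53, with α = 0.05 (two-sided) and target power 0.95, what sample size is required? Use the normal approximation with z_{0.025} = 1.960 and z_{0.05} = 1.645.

n = 41

Fisher's z: C = ½·ln((1+r)/(1−r)) = ½·ln(3.2553) = 0.5901.
n = ((z_{α/2} + z_β)/C)² + 3.
(1.960 + 1.645) / 0.5901 = 3.605 / 0.5901 = 6.109.
n = 6.109² + 3 = 37.32 + 3 = 40.3.
Round up.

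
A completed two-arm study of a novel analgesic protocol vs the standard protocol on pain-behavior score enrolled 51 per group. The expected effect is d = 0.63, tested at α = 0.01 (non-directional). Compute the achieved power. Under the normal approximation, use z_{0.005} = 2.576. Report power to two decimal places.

power ≈ 0.73

For two equal groups, power = Φ(d·√(n/2) − z_{α/2}).
d·√(n/2) = 0.63 × √(51/2) = 0.63 × 5.050 = 3.181.
z_β = 3.181 − 2.576 = 0.605.
Power = Φ(0.605) = 0.728.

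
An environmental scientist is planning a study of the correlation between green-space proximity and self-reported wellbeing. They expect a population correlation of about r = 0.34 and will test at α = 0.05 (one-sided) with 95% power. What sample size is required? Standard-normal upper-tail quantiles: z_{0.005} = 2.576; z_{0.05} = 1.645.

n = 90

Fisher's z: C = ½·ln((1+r)/(1−r)) = ½·ln(2.0303) = 0.3541.
n = ((z_{α} + z_β)/C)² + 3.
(1.645 + 1.645) / 0.3541 = 3.290 / 0.3541 = 9.291.
n = 9.291² + 3 = 86.33 + 3 = 89.3.
Round up.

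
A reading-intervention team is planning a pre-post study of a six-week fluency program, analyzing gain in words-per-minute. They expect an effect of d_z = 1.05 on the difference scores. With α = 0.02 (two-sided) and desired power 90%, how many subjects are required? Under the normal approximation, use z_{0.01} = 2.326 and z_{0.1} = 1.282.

For a paired (one-sample on differences) test: n = ((z_{α/2} + z_β) / d)².
z_{α/2} + z_β = 2.326 + 1.282 = 3.608.
n = (3.608 / 1.05)² = 3.436² = 11.81.
Round up.

n = 12 pairs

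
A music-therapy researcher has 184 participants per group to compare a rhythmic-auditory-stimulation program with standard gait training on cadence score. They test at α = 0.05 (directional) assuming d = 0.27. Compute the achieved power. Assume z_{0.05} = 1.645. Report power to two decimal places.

power ≈ 0.83

For two equal groups, power = Φ(d·√(n/2) − z_{α}).
d·√(n/2) = 0.27 × √(184/2) = 0.27 × 9.592 = 2.590.
z_β = 2.590 − 1.645 = 0.945.
Power = Φ(0.945) = 0.828.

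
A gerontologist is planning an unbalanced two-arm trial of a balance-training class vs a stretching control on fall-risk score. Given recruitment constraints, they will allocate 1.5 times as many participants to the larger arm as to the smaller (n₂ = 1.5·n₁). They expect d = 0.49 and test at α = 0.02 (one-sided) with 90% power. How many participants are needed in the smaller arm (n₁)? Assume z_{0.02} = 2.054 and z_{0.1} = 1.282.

n₁ = 78

With allocation ratio k = n₂/n₁ = 1.5, Var(x̄₁−x̄₂) = σ²(1/n₁ + 1/(k·n₁)) = σ²·(k+1)/(k·n₁).
So n₁ = (1 + 1/k)·((z_{α} + z_β)/d)² = 1.667 × (3.336/0.49)².
n₁ = 1.667 × 46.35 = 77.3.
Round up: n₁ = 78, giving n₂ = 1.5 × 78 = 117.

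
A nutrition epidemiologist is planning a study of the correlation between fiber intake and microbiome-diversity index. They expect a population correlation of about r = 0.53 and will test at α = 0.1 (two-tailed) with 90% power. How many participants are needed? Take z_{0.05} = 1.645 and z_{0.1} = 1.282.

Fisher's z: C = ½·ln((1+r)/(1−r)) = ½·ln(3.2553) = 0.5901.
n = ((z_{α/2} + z_β)/C)² + 3.
(1.645 + 1.282) / 0.5901 = 2.927 / 0.5901 = 4.960.
n = 4.960² + 3 = 24.60 + 3 = 27.6.
Round up.

n = 28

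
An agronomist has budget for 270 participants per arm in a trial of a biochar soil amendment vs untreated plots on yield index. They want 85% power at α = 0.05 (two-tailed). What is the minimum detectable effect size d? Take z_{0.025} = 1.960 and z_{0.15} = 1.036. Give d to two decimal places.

For two independent groups of n = 270 each: d_min = (z_{α/2} + z_β)·√(2/n).
z-sum = 1.960 + 1.036 = 2.996.
d_min = 2.996 × √(2/270) = 2.996 × 0.0861 = 0.258.

d_min ≈ 0.26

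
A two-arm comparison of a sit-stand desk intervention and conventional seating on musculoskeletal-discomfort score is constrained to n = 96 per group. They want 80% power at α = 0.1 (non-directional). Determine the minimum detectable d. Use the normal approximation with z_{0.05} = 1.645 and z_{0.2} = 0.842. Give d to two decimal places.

For two independent groups of n = 96 each: d_min = (z_{α/2} + z_β)·√(2/n).
z-sum = 1.645 + 0.842 = 2.487.
d_min = 2.487 × √(2/96) = 2.487 × 0.1443 = 0.359.

d_min ≈ 0.36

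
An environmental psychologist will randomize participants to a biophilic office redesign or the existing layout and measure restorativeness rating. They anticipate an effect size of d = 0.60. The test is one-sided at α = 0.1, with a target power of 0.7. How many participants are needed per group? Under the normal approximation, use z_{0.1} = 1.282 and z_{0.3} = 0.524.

n = 19 per group

For two independent groups with equal n: n = 2·((z_{α} + z_β) / d)².
z_{α} + z_β = 1.282 + 0.524 = 1.806.
n = 2 × (1.806 / 0.60)² = 2 × 3.010² = 2 × 9.06 = 18.1.
Round up to the next whole participant.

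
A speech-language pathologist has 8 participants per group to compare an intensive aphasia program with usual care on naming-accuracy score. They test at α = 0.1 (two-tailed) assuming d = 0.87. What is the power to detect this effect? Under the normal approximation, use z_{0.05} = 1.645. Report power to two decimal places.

For two equal groups, power = Φ(d·√(n/2) − z_{α/2}).
d·√(n/2) = 0.87 × √(8/2) = 0.87 × 2.000 = 1.740.
z_β = 1.740 − 1.645 = 0.095.
Power = Φ(0.095) = 0.538.

power ≈ 0.54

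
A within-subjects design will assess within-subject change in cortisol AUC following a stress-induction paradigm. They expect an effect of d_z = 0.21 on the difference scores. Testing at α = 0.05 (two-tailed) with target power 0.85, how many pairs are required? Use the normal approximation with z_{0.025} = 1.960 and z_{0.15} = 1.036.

For a paired (one-sample on differences) test: n = ((z_{α/2} + z_β) / d)².
z_{α/2} + z_β = 1.960 + 1.036 = 2.996.
n = (2.996 / 0.21)² = 14.267² = 203.54.
Round up.

n = 204 pairs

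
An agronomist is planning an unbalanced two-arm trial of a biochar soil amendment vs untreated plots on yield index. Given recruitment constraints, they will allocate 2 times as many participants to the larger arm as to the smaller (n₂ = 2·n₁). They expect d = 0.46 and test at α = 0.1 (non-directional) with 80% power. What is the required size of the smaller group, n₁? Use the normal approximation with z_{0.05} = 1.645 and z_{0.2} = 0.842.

n₁ = 44

With allocation ratio k = n₂/n₁ = 2, Var(x̄₁−x̄₂) = σ²(1/n₁ + 1/(k·n₁)) = σ²·(k+1)/(k·n₁).
So n₁ = (1 + 1/k)·((z_{α/2} + z_β)/d)² = 1.500 × (2.487/0.46)².
n₁ = 1.500 × 29.23 = 43.8.
Round up: n₁ = 44, giving n₂ = 2 × 44 = 88.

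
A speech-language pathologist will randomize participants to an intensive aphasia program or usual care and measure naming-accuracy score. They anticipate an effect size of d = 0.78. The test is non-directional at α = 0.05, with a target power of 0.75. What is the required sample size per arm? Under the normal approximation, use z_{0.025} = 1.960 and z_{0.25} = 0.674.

n = 23 per group

For two independent groups with equal n: n = 2·((z_{α/2} + z_β) / d)².
z_{α/2} + z_β = 1.960 + 0.674 = 2.634.
n = 2 × (2.634 / 0.78)² = 2 × 3.377² = 2 × 11.40 = 22.8.
Round up to the next whole participant.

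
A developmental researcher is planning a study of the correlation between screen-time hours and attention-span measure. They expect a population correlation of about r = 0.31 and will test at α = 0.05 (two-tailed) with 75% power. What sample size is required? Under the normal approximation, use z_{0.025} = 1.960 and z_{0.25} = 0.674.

Fisher's z: C = ½·ln((1+r)/(1−r)) = ½·ln(1.8986) = 0.3205.
n = ((z_{α/2} + z_β)/C)² + 3.
(1.960 + 0.674) / 0.3205 = 2.634 / 0.3205 = 8.218.
n = 8.218² + 3 = 67.54 + 3 = 70.5.
Round up.

n = 71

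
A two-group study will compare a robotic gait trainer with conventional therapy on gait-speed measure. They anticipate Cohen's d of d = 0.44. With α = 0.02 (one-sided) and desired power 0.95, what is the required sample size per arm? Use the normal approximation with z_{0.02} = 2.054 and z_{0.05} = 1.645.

n = 142 per group

For two independent groups with equal n: n = 2·((z_{α} + z_β) / d)².
z_{α} + z_β = 2.054 + 1.645 = 3.699.
n = 2 × (3.699 / 0.44)² = 2 × 8.407² = 2 × 70.67 = 141.3.
Round up to the next whole participant.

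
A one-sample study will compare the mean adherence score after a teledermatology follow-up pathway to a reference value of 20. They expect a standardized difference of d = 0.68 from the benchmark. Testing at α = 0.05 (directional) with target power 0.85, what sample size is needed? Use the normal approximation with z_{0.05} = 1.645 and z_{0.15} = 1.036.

n = 16

For a one-sample test: n = ((z_{α} + z_β) / d)².
z_{α} + z_β = 1.645 + 1.036 = 2.681.
n = (2.681 / 0.68)² = 3.943² = 15.54.
Round up.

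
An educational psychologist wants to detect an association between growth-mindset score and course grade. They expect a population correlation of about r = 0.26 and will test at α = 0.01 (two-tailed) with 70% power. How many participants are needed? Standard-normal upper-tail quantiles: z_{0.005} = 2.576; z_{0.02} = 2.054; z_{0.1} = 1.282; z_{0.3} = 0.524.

n = 139

Fisher's z: C = ½·ln((1+r)/(1−r)) = ½·ln(1.7027) = 0.2661.
n = ((z_{α/2} + z_β)/C)² + 3.
(2.576 + 0.524) / 0.2661 = 3.100 / 0.2661 = 11.650.
n = 11.650² + 3 = 135.72 + 3 = 138.7.
Round up.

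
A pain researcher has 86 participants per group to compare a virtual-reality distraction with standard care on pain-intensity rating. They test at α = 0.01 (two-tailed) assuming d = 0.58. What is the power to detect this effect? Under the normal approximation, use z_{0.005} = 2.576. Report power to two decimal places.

power ≈ 0.89

For two equal groups, power = Φ(d·√(n/2) − z_{α/2}).
d·√(n/2) = 0.58 × √(86/2) = 0.58 × 6.557 = 3.803.
z_β = 3.803 − 2.576 = 1.227.
Power = Φ(1.227) = 0.890.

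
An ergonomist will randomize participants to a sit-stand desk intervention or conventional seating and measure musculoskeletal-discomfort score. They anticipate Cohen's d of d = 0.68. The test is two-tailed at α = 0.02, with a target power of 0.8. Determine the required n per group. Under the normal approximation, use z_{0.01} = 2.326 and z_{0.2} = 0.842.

For two independent groups with equal n: n = 2·((z_{α/2} + z_β) / d)².
z_{α/2} + z_β = 2.326 + 0.842 = 3.168.
n = 2 × (3.168 / 0.68)² = 2 × 4.659² = 2 × 21.70 = 43.4.
Round up to the next whole participant.

n = 44 per group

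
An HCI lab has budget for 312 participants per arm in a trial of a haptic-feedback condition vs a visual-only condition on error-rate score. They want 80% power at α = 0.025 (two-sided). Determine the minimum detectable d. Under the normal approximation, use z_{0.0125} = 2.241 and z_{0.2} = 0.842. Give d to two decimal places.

d_min ≈ 0.25

For two independent groups of n = 312 each: d_min = (z_{α/2} + z_β)·√(2/n).
z-sum = 2.241 + 0.842 = 3.083.
d_min = 3.083 × √(2/312) = 3.083 × 0.0801 = 0.247.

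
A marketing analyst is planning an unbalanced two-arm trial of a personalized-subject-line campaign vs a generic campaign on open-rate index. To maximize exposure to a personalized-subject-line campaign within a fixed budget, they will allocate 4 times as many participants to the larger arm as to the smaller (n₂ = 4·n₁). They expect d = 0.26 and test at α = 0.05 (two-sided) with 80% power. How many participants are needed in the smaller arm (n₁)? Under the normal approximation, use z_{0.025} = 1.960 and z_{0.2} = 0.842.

With allocation ratio k = n₂/n₁ = 4, Var(x̄₁−x̄₂) = σ²(1/n₁ + 1/(k·n₁)) = σ²·(k+1)/(k·n₁).
So n₁ = (1 + 1/k)·((z_{α/2} + z_β)/d)² = 1.250 × (2.802/0.26)².
n₁ = 1.250 × 116.14 = 145.2.
Round up: n₁ = 146, giving n₂ = 4 × 146 = 584.

n₁ = 146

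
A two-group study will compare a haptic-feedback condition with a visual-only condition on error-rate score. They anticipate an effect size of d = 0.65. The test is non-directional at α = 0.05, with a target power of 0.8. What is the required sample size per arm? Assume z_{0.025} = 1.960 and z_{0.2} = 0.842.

n = 38 per group

For two independent groups with equal n: n = 2·((z_{α/2} + z_β) / d)².
z_{α/2} + z_β = 1.960 + 0.842 = 2.802.
n = 2 × (2.802 / 0.65)² = 2 × 4.311² = 2 × 18.58 = 37.2.
Round up to the next whole participant.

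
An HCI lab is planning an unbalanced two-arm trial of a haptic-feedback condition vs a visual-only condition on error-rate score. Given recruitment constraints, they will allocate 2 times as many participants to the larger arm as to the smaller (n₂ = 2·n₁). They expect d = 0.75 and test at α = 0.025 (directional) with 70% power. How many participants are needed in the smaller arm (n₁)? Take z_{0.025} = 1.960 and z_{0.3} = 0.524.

n₁ = 17

With allocation ratio k = n₂/n₁ = 2, Var(x̄₁−x̄₂) = σ²(1/n₁ + 1/(k·n₁)) = σ²·(k+1)/(k·n₁).
So n₁ = (1 + 1/k)·((z_{α} + z_β)/d)² = 1.500 × (2.484/0.75)².
n₁ = 1.500 × 10.97 = 16.5.
Round up: n₁ = 17, giving n₂ = 2 × 17 = 34.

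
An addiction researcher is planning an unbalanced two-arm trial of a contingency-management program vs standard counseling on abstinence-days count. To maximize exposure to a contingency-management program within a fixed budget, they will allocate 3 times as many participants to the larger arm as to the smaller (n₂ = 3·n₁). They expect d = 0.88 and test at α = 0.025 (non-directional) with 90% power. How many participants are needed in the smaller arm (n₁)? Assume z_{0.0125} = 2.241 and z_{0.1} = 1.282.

n₁ = 22

With allocation ratio k = n₂/n₁ = 3, Var(x̄₁−x̄₂) = σ²(1/n₁ + 1/(k·n₁)) = σ²·(k+1)/(k·n₁).
So n₁ = (1 + 1/k)·((z_{α/2} + z_β)/d)² = 1.333 × (3.523/0.88)².
n₁ = 1.333 × 16.03 = 21.4.
Round up: n₁ = 22, giving n₂ = 3 × 22 = 66.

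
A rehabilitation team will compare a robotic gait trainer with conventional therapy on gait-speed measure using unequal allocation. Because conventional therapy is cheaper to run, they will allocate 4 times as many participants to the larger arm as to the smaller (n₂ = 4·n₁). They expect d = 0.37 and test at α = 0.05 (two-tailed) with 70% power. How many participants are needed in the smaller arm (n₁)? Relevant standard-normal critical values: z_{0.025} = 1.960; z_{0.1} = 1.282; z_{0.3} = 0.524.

With allocation ratio k = n₂/n₁ = 4, Var(x̄₁−x̄₂) = σ²(1/n₁ + 1/(k·n₁)) = σ²·(k+1)/(k·n₁).
So n₁ = (1 + 1/k)·((z_{α/2} + z_β)/d)² = 1.250 × (2.484/0.37)².
n₁ = 1.250 × 45.07 = 56.3.
Round up: n₁ = 57, giving n₂ = 4 × 57 = 228.

n₁ = 57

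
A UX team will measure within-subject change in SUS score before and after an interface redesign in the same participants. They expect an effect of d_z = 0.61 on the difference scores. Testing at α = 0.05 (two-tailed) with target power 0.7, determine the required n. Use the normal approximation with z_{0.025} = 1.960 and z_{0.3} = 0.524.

n = 17 pairs

For a paired (one-sample on differences) test: n = ((z_{α/2} + z_β) / d)².
z_{α/2} + z_β = 1.960 + 0.524 = 2.484.
n = (2.484 / 0.61)² = 4.072² = 16.58.
Round up.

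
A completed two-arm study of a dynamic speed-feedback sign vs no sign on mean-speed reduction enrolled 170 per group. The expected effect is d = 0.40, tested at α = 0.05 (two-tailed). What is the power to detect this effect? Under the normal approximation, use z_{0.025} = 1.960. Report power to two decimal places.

For two equal groups, power = Φ(d·√(n/2) − z_{α/2}).
d·√(n/2) = 0.40 × √(170/2) = 0.40 × 9.220 = 3.688.
z_β = 3.688 − 1.960 = 1.728.
Power = Φ(1.728) = 0.958.

power ≈ 0.96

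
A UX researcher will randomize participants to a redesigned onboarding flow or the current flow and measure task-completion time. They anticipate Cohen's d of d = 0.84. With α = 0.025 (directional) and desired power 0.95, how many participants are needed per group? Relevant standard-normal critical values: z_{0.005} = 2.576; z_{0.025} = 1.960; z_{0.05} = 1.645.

For two independent groups with equal n: n = 2·((z_{α} + z_β) / d)².
z_{α} + z_β = 1.960 + 1.645 = 3.605.
n = 2 × (3.605 / 0.84)² = 2 × 4.292² = 2 × 18.42 = 36.8.
Round up to the next whole participant.

n = 37 per group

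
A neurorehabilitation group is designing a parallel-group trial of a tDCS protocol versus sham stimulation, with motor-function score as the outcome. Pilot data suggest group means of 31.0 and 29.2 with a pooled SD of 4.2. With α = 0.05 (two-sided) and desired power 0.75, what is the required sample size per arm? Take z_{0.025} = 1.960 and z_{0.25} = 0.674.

Cohen's d = |M₁ − M₂| / SD_pooled = |31.0 − 29.2| / 4.2 = 1.8 / 4.2 = 0.429.
For two independent groups with equal n: n = 2·((z_{α/2} + z_β) / d)².
z_{α/2} + z_β = 1.960 + 0.674 = 2.634.
n = 2 × (2.634 / 0.429)² = 2 × 6.140² = 2 × 37.70 = 75.4.
Round up to the next whole participant.

n = 76 per group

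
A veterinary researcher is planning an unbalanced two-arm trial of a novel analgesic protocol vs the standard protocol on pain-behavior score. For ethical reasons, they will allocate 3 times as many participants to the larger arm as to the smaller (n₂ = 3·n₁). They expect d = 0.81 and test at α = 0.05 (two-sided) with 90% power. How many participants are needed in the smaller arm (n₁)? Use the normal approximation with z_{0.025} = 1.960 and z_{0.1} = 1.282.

With allocation ratio k = n₂/n₁ = 3, Var(x̄₁−x̄₂) = σ²(1/n₁ + 1/(k·n₁)) = σ²·(k+1)/(k·n₁).
So n₁ = (1 + 1/k)·((z_{α/2} + z_β)/d)² = 1.333 × (3.242/0.81)².
n₁ = 1.333 × 16.02 = 21.4.
Round up: n₁ = 22, giving n₂ = 3 × 22 = 66.

n₁ = 22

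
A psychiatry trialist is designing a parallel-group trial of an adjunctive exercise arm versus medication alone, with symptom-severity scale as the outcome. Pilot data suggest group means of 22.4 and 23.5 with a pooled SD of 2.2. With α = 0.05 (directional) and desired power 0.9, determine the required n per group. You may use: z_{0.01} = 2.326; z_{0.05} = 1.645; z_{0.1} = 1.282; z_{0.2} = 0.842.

n = 69 per group

Cohen's d = |M₁ − M₂| / SD_pooled = |22.4 − 23.5| / 2.2 = 1.1 / 2.2 = 0.500.
For two independent groups with equal n: n = 2·((z_{α} + z_β) / d)².
z_{α} + z_β = 1.645 + 1.282 = 2.927.
n = 2 × (2.927 / 0.500)² = 2 × 5.854² = 2 × 34.27 = 68.5.
Round up to the next whole participant.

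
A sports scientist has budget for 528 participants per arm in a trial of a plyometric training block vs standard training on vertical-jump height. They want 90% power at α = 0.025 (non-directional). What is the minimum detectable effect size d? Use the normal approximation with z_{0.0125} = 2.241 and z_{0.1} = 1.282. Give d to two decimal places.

For two independent groups of n = 528 each: d_min = (z_{α/2} + z_β)·√(2/n).
z-sum = 2.241 + 1.282 = 3.523.
d_min = 3.523 × √(2/528) = 3.523 × 0.0615 = 0.217.

d_min ≈ 0.22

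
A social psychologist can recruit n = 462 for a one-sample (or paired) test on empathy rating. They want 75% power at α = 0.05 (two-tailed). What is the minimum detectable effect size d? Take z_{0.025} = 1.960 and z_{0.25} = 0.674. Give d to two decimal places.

For a single sample (or paired design) of n = 462: d_min = (z_{α/2} + z_β)/√n.
z-sum = 1.960 + 0.674 = 2.634.
d_min = 2.634 / √462 = 2.634 / 21.494 = 0.123.

d_min ≈ 0.12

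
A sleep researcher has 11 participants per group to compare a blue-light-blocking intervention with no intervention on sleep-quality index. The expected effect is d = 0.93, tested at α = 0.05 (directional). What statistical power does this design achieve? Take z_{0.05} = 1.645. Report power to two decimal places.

For two equal groups, power = Φ(d·√(n/2) − z_{α}).
d·√(n/2) = 0.93 × √(11/2) = 0.93 × 2.345 = 2.181.
z_β = 2.181 − 1.645 = 0.536.
Power = Φ(0.536) = 0.704.

power ≈ 0.70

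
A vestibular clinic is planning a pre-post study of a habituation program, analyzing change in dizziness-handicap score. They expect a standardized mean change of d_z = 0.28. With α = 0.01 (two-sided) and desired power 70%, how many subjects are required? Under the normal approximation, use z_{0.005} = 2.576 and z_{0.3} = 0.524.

n = 123 pairs

For a paired (one-sample on differences) test: n = ((z_{α/2} + z_β) / d)².
z_{α/2} + z_β = 2.576 + 0.524 = 3.100.
n = (3.100 / 0.28)² = 11.071² = 122.58.
Round up.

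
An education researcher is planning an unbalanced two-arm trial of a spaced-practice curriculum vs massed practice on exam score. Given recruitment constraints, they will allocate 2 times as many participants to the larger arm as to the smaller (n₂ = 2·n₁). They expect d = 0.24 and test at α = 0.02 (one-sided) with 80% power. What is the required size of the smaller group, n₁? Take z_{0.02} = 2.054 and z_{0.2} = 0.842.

With allocation ratio k = n₂/n₁ = 2, Var(x̄₁−x̄₂) = σ²(1/n₁ + 1/(k·n₁)) = σ²·(k+1)/(k·n₁).
So n₁ = (1 + 1/k)·((z_{α} + z_β)/d)² = 1.500 × (2.896/0.24)².
n₁ = 1.500 × 145.60 = 218.4.
Round up: n₁ = 219, giving n₂ = 2 × 219 = 438.

n₁ = 219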